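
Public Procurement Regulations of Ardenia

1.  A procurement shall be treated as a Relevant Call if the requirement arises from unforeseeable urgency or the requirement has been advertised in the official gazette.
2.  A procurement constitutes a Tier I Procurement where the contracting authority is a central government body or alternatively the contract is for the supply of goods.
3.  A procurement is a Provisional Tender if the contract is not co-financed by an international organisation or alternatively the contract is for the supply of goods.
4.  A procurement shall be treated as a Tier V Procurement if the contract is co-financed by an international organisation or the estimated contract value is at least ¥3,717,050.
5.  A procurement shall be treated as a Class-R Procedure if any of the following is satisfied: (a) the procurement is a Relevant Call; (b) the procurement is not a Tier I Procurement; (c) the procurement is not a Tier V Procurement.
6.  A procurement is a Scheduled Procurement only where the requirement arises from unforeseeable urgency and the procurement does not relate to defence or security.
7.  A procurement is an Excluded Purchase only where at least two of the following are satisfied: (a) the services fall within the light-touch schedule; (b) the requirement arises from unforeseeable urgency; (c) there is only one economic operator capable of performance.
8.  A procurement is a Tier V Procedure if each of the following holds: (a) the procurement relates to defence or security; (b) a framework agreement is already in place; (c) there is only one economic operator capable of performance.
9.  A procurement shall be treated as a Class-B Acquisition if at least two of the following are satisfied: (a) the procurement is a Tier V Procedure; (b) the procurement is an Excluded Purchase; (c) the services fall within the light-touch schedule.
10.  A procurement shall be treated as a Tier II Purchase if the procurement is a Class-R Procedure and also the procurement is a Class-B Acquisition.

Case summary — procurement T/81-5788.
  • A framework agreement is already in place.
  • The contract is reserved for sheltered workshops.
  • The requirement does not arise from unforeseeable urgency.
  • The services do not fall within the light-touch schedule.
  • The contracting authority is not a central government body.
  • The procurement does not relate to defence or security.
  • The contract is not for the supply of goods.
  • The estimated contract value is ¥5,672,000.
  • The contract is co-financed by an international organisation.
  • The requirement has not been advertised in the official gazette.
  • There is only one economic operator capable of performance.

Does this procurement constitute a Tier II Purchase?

paragraph 1 — Relevant Call: [the requirement arises from unforeseeable urgency? no] OR [the requirement has been advertised in the official gazette? no] → not satisfied.
paragraph 2 — Tier I Procurement: [the contracting authority is a central government body? no] OR [the contract is for the supply of goods? no] → not satisfied.
paragraph 4 — Tier V Procurement: [the contract is co-financed by an international organisation? yes] OR [estimated contract value: ¥5,672,000 ≥ ¥3,717,050? yes] → satisfied.
paragraph 5 — Class-R Procedure: [Relevant Call (paragraph 1)? no] OR [not a Tier I Procurement (paragraph 2)? yes] OR [not a Tier V Procurement (paragraph 4)? no] → satisfied.
paragraph 8 — Tier V Procedure: [the procurement relates to defence or security? no] AND [a framework agreement is already in place? yes] AND [there is only one economic operator capable of performance? yes] → not satisfied.
paragraph 7 — Excluded Purchase: the services fall within the light-touch schedule? no; the requirement arises from unforeseeable urgency? no; there is only one economic operator capable of performance? yes — 1 of 3 hold (need ≥2) → not satisfied.
paragraph 9 — Class-B Acquisition: Tier V Procedure (paragraph 8)? no; Excluded Purchase (paragraph 7)? no; the services fall within the light-touch schedule? no — 0 of 3 hold (need ≥2) → not satisfied.
paragraph 10 — Tier II Purchase: [Class-R Procedure (paragraph 5)? yes] AND [Class-B Acquisition (paragraph 9)? no] → not satisfied.

No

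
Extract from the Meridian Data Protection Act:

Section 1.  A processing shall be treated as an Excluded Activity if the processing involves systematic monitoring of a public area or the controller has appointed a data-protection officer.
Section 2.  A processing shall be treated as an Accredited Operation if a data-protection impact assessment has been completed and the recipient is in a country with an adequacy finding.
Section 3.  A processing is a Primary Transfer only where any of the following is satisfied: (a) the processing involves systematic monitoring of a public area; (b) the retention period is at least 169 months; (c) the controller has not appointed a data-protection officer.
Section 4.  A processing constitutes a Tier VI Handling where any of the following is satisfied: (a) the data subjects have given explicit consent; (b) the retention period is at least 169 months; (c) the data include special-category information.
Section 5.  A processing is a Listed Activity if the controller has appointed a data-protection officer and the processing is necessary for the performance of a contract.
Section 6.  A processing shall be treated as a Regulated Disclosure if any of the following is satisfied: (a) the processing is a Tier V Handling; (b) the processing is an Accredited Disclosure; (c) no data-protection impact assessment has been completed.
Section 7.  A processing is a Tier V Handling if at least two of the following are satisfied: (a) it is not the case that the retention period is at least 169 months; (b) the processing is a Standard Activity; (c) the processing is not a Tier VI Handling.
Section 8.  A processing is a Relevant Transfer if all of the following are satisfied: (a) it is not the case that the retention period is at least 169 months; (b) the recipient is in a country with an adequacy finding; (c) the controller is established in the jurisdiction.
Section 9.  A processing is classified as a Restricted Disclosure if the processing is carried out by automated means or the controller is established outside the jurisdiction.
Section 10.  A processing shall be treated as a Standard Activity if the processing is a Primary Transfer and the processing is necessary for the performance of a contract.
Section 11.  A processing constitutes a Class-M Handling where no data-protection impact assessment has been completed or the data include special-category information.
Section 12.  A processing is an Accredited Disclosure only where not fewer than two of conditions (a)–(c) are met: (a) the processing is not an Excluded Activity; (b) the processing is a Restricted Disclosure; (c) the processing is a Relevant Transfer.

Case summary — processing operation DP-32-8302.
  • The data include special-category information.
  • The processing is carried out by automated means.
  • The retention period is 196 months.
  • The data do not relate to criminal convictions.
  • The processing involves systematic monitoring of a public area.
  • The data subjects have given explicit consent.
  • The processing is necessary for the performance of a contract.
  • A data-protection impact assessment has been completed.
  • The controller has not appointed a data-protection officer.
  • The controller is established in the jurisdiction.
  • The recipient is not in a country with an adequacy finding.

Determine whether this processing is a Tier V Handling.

No

section 3 — Primary Transfer: [the processing involves systematic monitoring of a public area? yes] OR [retention period: 196 months ≥ 169 months? yes] OR [the controller has not appointed a data-protection officer? yes] → satisfied.
section 10 — Standard Activity: [Primary Transfer (section 3)? yes] AND [the processing is necessary for the performance of a contract? yes] → satisfied.
section 4 — Tier VI Handling: [the data subjects have given explicit consent? yes] OR [retention period: 196 months ≥ 169 months? yes] OR [the data include special-category information? yes] → satisfied.
section 7 — Tier V Handling: retention period: 196 months ≥ 169 months? yes, so negated condition no; Standard Activity (section 10)? yes; not a Tier VI Handling (section 4)? no — 1 of 3 hold (need ≥2) → not satisfied.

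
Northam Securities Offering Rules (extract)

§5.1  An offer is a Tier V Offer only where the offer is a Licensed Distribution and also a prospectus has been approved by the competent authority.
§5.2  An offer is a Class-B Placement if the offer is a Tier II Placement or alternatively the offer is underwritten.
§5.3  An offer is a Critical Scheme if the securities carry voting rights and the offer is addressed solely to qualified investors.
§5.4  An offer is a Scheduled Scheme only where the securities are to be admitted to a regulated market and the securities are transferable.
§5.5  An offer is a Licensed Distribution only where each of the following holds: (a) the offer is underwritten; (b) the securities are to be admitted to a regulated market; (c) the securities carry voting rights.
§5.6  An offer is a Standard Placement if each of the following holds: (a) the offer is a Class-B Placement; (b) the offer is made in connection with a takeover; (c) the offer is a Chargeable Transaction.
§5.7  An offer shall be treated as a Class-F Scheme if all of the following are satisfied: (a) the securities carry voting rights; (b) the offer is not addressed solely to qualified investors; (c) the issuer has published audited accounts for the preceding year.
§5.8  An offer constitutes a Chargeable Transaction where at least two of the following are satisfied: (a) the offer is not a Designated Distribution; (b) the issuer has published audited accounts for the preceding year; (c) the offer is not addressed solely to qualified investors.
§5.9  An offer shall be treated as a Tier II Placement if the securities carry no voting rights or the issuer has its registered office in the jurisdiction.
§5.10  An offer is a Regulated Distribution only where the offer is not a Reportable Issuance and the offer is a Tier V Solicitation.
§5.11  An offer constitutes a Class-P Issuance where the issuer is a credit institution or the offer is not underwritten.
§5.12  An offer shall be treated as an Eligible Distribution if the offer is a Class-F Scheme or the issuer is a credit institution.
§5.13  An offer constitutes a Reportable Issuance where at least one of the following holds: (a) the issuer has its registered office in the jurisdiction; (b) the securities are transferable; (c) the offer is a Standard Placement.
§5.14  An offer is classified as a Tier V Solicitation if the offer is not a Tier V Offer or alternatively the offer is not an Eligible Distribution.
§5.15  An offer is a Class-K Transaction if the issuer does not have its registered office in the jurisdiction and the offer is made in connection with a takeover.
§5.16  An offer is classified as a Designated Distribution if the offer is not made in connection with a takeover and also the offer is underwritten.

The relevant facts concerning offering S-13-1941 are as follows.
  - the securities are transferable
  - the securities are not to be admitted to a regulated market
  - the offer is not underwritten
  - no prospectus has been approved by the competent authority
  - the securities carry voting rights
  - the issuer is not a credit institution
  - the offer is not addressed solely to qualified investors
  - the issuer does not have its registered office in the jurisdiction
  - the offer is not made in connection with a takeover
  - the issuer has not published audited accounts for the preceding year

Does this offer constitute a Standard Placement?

No

§5.9 — Tier II Placement: [the securities carry no voting rights? no] OR [the issuer has its registered office in the jurisdiction? no] → not satisfied.
§5.2 — Class-B Placement: [Tier II Placement (§5.9)? no] OR [the offer is underwritten? no] → not satisfied.
§5.16 — Designated Distribution: [the offer is not made in connection with a takeover? yes] AND [the offer is underwritten? no] → not satisfied.
§5.8 — Chargeable Transaction: not a Designated Distribution (§5.16)? yes; the issuer has published audited accounts for the preceding year? no; the offer is not addressed solely to qualified investors? yes — 2 of 3 hold (need ≥2) → satisfied.
§5.6 — Standard Placement: [Class-B Placement (§5.2)? no] AND [the offer is made in connection with a takeover? no] AND [Chargeable Transaction (§5.8)? yes] → not satisfied.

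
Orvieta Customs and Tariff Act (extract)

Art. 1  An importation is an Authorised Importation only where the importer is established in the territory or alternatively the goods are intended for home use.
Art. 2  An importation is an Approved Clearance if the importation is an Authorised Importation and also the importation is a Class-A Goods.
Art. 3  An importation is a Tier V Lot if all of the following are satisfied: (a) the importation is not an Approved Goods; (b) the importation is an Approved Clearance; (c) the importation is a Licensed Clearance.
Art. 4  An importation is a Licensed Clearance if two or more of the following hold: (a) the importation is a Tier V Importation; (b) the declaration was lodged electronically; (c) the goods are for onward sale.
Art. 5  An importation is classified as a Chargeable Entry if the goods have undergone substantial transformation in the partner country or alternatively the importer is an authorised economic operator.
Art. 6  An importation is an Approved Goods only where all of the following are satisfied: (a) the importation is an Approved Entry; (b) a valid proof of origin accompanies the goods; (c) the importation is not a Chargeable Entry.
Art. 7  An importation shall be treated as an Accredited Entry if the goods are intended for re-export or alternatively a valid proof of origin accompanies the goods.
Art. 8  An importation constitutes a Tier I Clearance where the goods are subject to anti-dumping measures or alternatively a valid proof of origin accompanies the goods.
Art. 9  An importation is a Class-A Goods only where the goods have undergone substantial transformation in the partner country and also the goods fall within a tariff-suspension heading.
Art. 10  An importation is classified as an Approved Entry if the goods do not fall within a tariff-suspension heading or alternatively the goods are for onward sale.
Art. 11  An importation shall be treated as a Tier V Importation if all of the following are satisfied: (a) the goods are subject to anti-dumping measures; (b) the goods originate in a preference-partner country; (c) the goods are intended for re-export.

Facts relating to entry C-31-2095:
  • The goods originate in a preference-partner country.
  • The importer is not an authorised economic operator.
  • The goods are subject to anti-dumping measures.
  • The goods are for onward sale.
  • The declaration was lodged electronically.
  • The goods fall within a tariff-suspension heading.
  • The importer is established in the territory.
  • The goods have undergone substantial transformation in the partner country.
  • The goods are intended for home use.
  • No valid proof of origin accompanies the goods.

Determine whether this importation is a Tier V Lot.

Yes

article 10 — Approved Entry: [the goods do not fall within a tariff-suspension heading? no] OR [the goods are for onward sale? yes] → satisfied.
article 5 — Chargeable Entry: [the goods have undergone substantial transformation in the partner country? yes] OR [the importer is an authorised economic operator? no] → satisfied.
article 6 — Approved Goods: [Approved Entry (article 10)? yes] AND [a valid proof of origin accompanies the goods? no] AND [not a Chargeable Entry (article 5)? no] → not satisfied.
article 1 — Authorised Importation: [the importer is established in the territory? yes] OR [the goods are intended for home use? yes] → satisfied.
article 9 — Class-A Goods: [the goods have undergone substantial transformation in the partner country? yes] AND [the goods fall within a tariff-suspension heading? yes] → satisfied.
article 2 — Approved Clearance: [Authorised Importation (article 1)? yes] AND [Class-A Goods (article 9)? yes] → satisfied.
article 11 — Tier V Importation: [the goods are subject to anti-dumping measures? yes] AND [the goods originate in a preference-partner country? yes] AND [the goods are intended for re-export? no] → not satisfied.
article 4 — Licensed Clearance: Tier V Importation (article 11)? no; the declaration was lodged electronically? yes; the goods are for onward sale? yes — 2 of 3 hold (need ≥2) → satisfied.
article 3 — Tier V Lot: [not an Approved Goods (article 6)? yes] AND [Approved Clearance (article 2)? yes] AND [Licensed Clearance (article 4)? yes] → satisfied.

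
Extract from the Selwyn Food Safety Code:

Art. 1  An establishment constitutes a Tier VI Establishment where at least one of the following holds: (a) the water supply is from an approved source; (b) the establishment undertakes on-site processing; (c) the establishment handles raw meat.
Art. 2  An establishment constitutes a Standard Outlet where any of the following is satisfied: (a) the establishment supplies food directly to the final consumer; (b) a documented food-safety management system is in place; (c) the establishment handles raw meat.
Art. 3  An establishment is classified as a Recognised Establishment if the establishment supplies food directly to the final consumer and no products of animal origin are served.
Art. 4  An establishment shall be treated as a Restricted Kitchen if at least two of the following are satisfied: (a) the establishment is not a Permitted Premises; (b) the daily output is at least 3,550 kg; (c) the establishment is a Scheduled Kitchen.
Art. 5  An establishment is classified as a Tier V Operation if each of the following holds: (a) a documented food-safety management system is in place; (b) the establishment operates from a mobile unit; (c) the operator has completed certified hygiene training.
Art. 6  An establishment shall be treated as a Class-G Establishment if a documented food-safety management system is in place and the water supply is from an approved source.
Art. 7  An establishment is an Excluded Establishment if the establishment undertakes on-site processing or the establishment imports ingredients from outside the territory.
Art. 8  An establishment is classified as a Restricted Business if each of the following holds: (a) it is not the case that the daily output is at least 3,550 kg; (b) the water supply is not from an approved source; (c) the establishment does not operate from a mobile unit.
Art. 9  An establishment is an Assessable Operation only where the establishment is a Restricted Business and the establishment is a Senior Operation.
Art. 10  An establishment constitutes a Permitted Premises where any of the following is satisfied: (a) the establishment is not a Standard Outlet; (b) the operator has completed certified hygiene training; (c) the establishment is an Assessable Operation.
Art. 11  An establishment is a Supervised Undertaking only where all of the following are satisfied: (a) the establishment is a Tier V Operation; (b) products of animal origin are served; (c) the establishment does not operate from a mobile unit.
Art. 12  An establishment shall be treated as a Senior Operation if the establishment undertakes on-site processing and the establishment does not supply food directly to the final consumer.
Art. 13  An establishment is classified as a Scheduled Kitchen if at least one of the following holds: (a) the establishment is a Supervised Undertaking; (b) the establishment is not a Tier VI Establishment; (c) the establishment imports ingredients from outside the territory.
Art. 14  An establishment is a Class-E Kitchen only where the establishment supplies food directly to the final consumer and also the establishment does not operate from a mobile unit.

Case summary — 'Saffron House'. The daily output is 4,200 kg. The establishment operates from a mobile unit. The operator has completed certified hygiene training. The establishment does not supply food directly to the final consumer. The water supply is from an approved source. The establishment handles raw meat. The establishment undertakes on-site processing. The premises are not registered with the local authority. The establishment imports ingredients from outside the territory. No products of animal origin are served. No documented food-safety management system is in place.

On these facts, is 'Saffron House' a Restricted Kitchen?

article 2 — Standard Outlet: [the establishment supplies food directly to the final consumer? no] OR [a documented food-safety management system is in place? no] OR [the establishment handles raw meat? yes] → satisfied.
article 8 — Restricted Business: [daily output: 4,200 kg ≥ 3,550 kg? yes, so negated condition no] AND [the water supply is not from an approved source? no] AND [the establishment does not operate from a mobile unit? no] → not satisfied.
article 12 — Senior Operation: [the establishment undertakes on-site processing? yes] AND [the establishment does not supply food directly to the final consumer? yes] → satisfied.
article 9 — Assessable Operation: [Restricted Business (article 8)? no] AND [Senior Operation (article 12)? yes] → not satisfied.
article 10 — Permitted Premises: [not a Standard Outlet (article 2)? no] OR [the operator has completed certified hygiene training? yes] OR [Assessable Operation (article 9)? no] → satisfied.
article 5 — Tier V Operation: [a documented food-safety management system is in place? no] AND [the establishment operates from a mobile unit? yes] AND [the operator has completed certified hygiene training? yes] → not satisfied.
article 11 — Supervised Undertaking: [Tier V Operation (article 5)? no] AND [products of animal origin are served? no] AND [the establishment does not operate from a mobile unit? no] → not satisfied.
article 1 — Tier VI Establishment: [the water supply is from an approved source? yes] OR [the establishment undertakes on-site processing? yes] OR [the establishment handles raw meat? yes] → satisfied.
article 13 — Scheduled Kitchen: [Supervised Undertaking (article 11)? no] OR [not a Tier VI Establishment (article 1)? no] OR [the establishment imports ingredients from outside the territory? yes] → satisfied.
article 4 — Restricted Kitchen: not a Permitted Premises (article 10)? no; daily output: 4,200 kg ≥ 3,550 kg? yes; Scheduled Kitchen (article 13)? yes — 2 of 3 hold (need ≥2) → satisfied.

Yes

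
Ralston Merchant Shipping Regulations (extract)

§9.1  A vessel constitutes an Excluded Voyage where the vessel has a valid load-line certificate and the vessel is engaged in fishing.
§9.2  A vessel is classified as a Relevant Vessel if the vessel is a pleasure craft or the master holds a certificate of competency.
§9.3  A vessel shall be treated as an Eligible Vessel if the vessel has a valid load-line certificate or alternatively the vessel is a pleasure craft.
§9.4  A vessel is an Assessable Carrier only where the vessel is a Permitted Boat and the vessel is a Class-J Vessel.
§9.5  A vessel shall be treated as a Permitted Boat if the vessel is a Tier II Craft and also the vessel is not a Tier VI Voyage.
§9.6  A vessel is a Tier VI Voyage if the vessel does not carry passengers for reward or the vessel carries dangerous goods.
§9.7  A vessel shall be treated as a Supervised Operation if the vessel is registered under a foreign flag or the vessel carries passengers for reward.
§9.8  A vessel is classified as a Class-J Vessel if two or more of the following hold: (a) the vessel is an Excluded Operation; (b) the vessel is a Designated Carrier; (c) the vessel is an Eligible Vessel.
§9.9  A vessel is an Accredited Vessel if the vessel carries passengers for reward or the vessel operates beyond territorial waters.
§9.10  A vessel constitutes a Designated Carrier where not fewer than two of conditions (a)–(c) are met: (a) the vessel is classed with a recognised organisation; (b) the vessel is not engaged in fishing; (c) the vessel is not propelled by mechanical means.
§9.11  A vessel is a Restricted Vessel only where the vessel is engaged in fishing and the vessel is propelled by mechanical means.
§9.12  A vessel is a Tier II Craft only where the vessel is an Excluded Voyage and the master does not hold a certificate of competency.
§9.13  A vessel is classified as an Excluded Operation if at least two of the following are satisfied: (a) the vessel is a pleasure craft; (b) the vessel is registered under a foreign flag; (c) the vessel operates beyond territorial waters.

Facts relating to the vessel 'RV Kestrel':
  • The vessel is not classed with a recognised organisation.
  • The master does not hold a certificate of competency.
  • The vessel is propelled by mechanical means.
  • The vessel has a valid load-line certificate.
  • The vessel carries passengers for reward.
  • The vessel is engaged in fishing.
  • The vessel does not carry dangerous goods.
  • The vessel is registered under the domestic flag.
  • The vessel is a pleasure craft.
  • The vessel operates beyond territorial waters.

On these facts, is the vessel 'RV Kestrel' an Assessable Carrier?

Yes

§9.1 — Excluded Voyage: [the vessel has a valid load-line certificate? yes] AND [the vessel is engaged in fishing? yes] → satisfied.
§9.12 — Tier II Craft: [Excluded Voyage (§9.1)? yes] AND [the master does not hold a certificate of competency? yes] → satisfied.
§9.6 — Tier VI Voyage: [the vessel does not carry passengers for reward? no] OR [the vessel carries dangerous goods? no] → not satisfied.
§9.5 — Permitted Boat: [Tier II Craft (§9.12)? yes] AND [not a Tier VI Voyage (§9.6)? yes] → satisfied.
§9.13 — Excluded Operation: the vessel is a pleasure craft? yes; the vessel is registered under a foreign flag? no; the vessel operates beyond territorial waters? yes — 2 of 3 hold (need ≥2) → satisfied.
§9.10 — Designated Carrier: the vessel is classed with a recognised organisation? no; the vessel is not engaged in fishing? no; the vessel is not propelled by mechanical means? no — 0 of 3 hold (need ≥2) → not satisfied.
§9.3 — Eligible Vessel: [the vessel has a valid load-line certificate? yes] OR [the vessel is a pleasure craft? yes] → satisfied.
§9.8 — Class-J Vessel: Excluded Operation (§9.13)? yes; Designated Carrier (§9.10)? no; Eligible Vessel (§9.3)? yes — 2 of 3 hold (need ≥2) → satisfied.
§9.4 — Assessable Carrier: [Permitted Boat (§9.5)? yes] AND [Class-J Vessel (§9.8)? yes] → satisfied.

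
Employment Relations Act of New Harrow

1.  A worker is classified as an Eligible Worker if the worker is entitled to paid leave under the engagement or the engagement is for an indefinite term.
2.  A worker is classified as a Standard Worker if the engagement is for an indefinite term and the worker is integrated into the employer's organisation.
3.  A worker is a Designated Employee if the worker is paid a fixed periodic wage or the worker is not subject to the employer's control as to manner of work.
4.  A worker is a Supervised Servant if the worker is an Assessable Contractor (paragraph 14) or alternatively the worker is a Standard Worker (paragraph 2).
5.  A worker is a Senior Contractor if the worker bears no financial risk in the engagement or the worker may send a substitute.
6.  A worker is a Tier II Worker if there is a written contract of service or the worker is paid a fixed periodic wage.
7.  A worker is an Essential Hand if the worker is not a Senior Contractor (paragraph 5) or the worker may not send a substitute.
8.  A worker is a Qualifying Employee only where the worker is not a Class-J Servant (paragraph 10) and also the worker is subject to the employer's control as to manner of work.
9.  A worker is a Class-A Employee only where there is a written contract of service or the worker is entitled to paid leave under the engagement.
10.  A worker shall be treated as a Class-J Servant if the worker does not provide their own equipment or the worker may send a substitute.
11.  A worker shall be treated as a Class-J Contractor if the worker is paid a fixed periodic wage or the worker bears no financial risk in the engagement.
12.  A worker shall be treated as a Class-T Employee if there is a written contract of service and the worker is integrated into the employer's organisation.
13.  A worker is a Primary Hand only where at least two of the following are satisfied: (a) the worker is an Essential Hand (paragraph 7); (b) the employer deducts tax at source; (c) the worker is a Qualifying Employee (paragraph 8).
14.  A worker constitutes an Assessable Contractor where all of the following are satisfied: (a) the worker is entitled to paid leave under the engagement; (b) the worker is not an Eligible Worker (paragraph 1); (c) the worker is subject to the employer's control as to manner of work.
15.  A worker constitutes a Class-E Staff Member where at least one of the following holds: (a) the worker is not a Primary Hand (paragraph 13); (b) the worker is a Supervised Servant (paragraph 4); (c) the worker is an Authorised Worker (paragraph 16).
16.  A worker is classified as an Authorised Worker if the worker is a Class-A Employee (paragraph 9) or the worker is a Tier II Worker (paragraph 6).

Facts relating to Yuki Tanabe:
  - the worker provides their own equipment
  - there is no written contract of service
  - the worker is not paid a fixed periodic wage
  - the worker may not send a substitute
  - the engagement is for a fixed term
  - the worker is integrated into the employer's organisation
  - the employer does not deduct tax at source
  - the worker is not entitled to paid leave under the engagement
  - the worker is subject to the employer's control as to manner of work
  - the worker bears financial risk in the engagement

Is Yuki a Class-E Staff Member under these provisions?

paragraph 5 — Senior Contractor: [the worker bears no financial risk in the engagement? no] OR [the worker may send a substitute? no] → not satisfied.
paragraph 7 — Essential Hand: [not a Senior Contractor (paragraph 5)? yes] OR [the worker may not send a substitute? yes] → satisfied.
paragraph 10 — Class-J Servant: [the worker does not provide their own equipment? no] OR [the worker may send a substitute? no] → not satisfied.
paragraph 8 — Qualifying Employee: [not a Class-J Servant (paragraph 10)? yes] AND [the worker is subject to the employer's control as to manner of work? yes] → satisfied.
paragraph 13 — Primary Hand: Essential Hand (paragraph 7)? yes; the employer deducts tax at source? no; Qualifying Employee (paragraph 8)? yes — 2 of 3 hold (need ≥2) → satisfied.
paragraph 1 — Eligible Worker: [the worker is entitled to paid leave under the engagement? no] OR [the engagement is for an indefinite term? no] → not satisfied.
paragraph 14 — Assessable Contractor: [the worker is entitled to paid leave under the engagement? no] AND [not an Eligible Worker (paragraph 1)? yes] AND [the worker is subject to the employer's control as to manner of work? yes] → not satisfied.
paragraph 2 — Standard Worker: [the engagement is for an indefinite term? no] AND [the worker is integrated into the employer's organisation? yes] → not satisfied.
paragraph 4 — Supervised Servant: [Assessable Contractor (paragraph 14)? no] OR [Standard Worker (paragraph 2)? no] → not satisfied.
paragraph 9 — Class-A Employee: [there is a written contract of service? no] OR [the worker is entitled to paid leave under the engagement? no] → not satisfied.
paragraph 6 — Tier II Worker: [there is a written contract of service? no] OR [the worker is paid a fixed periodic wage? no] → not satisfied.
paragraph 16 — Authorised Worker: [Class-A Employee (paragraph 9)? no] OR [Tier II Worker (paragraph 6)? no] → not satisfied.
paragraph 15 — Class-E Staff Member: [not a Primary Hand (paragraph 13)? no] OR [Supervised Servant (paragraph 4)? no] OR [Authorised Worker (paragraph 16)? no] → not satisfied.

No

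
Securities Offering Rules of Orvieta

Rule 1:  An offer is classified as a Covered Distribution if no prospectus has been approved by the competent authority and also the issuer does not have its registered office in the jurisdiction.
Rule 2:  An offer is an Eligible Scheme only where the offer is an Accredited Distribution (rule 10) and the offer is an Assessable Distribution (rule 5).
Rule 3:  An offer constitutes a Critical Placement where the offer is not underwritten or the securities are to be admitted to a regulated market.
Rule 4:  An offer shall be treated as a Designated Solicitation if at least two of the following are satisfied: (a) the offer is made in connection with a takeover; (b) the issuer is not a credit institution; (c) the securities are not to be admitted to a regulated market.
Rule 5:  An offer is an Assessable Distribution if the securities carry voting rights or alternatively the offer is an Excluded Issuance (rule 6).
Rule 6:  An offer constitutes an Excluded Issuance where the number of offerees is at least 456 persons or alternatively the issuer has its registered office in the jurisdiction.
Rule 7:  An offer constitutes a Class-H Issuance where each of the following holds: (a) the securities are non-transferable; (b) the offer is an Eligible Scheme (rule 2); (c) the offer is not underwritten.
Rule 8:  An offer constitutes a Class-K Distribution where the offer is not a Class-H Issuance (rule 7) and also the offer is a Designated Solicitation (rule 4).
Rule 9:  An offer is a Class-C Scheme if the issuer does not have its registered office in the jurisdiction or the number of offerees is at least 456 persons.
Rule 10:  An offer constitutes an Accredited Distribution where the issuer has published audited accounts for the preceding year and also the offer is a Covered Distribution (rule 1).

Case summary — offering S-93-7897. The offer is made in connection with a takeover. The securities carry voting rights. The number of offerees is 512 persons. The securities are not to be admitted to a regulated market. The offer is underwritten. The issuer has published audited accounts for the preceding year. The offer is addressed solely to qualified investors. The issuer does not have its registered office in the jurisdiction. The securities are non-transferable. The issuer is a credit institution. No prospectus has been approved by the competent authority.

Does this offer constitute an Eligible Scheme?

rule 1 — Covered Distribution: [no prospectus has been approved by the competent authority? yes] AND [the issuer does not have its registered office in the jurisdiction? yes] → satisfied.
rule 10 — Accredited Distribution: [the issuer has published audited accounts for the preceding year? yes] AND [Covered Distribution (rule 1)? yes] → satisfied.
rule 6 — Excluded Issuance: [number of offerees: 512 persons ≥ 456 persons? yes] OR [the issuer has its registered office in the jurisdiction? no] → satisfied.
rule 5 — Assessable Distribution: [the securities carry voting rights? yes] OR [Excluded Issuance (rule 6)? yes] → satisfied.
rule 2 — Eligible Scheme: [Accredited Distribution (rule 10)? yes] AND [Assessable Distribution (rule 5)? yes] → satisfied.

Yes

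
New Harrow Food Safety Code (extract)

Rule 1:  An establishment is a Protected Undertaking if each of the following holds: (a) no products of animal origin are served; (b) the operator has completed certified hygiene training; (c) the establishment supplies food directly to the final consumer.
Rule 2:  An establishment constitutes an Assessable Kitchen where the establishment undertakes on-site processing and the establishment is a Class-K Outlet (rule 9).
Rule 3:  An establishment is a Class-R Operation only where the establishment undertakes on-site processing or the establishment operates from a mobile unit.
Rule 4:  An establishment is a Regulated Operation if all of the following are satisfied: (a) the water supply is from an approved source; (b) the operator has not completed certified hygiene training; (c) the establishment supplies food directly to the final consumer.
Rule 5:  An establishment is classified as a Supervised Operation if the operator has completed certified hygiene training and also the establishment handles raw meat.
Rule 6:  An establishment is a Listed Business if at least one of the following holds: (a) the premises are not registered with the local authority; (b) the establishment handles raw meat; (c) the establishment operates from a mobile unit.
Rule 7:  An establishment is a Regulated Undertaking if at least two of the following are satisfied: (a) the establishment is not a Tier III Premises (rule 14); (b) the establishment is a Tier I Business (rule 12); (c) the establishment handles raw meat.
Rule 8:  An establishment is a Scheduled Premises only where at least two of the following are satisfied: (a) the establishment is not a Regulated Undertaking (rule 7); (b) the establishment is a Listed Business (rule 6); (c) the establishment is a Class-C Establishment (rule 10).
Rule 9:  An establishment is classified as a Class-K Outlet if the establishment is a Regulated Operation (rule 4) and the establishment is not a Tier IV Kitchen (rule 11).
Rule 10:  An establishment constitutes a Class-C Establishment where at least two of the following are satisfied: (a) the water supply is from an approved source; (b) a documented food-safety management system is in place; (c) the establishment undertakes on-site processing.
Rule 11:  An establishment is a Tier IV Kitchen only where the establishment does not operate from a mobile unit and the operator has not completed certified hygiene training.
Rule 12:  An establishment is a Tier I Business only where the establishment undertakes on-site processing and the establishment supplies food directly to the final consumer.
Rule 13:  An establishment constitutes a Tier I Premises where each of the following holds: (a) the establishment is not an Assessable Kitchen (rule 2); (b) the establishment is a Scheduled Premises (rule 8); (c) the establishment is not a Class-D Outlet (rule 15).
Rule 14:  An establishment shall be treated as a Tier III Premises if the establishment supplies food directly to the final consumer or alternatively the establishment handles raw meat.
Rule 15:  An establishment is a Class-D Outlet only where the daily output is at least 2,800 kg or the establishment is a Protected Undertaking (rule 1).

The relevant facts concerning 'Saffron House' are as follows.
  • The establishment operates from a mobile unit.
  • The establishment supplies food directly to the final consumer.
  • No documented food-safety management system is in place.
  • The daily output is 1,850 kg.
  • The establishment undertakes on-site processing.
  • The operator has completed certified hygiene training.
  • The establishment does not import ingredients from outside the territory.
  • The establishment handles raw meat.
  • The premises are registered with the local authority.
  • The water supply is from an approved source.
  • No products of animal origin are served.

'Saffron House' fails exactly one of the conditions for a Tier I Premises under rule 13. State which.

rule 4 — Regulated Operation: [the water supply is from an approved source? yes] AND [the operator has not completed certified hygiene training? no] AND [the establishment supplies food directly to the final consumer? yes] → not satisfied.
rule 11 — Tier IV Kitchen: [the establishment does not operate from a mobile unit? no] AND [the operator has not completed certified hygiene training? no] → not satisfied.
rule 9 — Class-K Outlet: [Regulated Operation (rule 4)? no] AND [not a Tier IV Kitchen (rule 11)? yes] → not satisfied.
rule 2 — Assessable Kitchen: [the establishment undertakes on-site processing? yes] AND [Class-K Outlet (rule 9)? no] → not satisfied.
rule 14 — Tier III Premises: [the establishment supplies food directly to the final consumer? yes] OR [the establishment handles raw meat? yes] → satisfied.
rule 12 — Tier I Business: [the establishment undertakes on-site processing? yes] AND [the establishment supplies food directly to the final consumer? yes] → satisfied.
rule 7 — Regulated Undertaking: not a Tier III Premises (rule 14)? no; Tier I Business (rule 12)? yes; the establishment handles raw meat? yes — 2 of 3 hold (need ≥2) → satisfied.
rule 6 — Listed Business: [the premises are not registered with the local authority? no] OR [the establishment handles raw meat? yes] OR [the establishment operates from a mobile unit? yes] → satisfied.
rule 10 — Class-C Establishment: the water supply is from an approved source? yes; a documented food-safety management system is in place? no; the establishment undertakes on-site processing? yes — 2 of 3 hold (need ≥2) → satisfied.
rule 8 — Scheduled Premises: not a Regulated Undertaking (rule 7)? no; Listed Business (rule 6)? yes; Class-C Establishment (rule 10)? yes — 2 of 3 hold (need ≥2) → satisfied.
rule 1 — Protected Undertaking: [no products of animal origin are served? yes] AND [the operator has completed certified hygiene training? yes] AND [the establishment supplies food directly to the final consumer? yes] → satisfied.
rule 15 — Class-D Outlet: [daily output: 1,850 kg ≥ 2,800 kg? no] OR [Protected Undertaking (rule 1)? yes] → satisfied.
rule 13 — Tier I Premises: [not an Assessable Kitchen (rule 2)? yes] AND [Scheduled Premises (rule 8)? yes] AND [not a Class-D Outlet (rule 15)? no] → not satisfied.

Class-D Outlet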